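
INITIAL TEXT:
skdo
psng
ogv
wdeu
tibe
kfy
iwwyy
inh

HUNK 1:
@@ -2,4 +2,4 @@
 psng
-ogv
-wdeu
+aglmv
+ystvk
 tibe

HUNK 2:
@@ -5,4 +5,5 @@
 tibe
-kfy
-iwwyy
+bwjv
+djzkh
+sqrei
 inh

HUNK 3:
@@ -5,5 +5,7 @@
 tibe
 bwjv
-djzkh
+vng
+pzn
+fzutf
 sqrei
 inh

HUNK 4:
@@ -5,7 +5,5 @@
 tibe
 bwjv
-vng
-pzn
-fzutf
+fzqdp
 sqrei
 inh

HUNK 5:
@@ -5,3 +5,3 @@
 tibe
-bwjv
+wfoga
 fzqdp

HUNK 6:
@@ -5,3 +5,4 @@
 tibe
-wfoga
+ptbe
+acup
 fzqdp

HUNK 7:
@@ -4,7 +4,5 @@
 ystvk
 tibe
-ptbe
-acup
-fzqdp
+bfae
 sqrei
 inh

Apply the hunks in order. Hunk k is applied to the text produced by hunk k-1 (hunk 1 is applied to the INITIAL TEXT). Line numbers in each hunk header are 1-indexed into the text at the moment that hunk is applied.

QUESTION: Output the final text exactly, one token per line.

Answer: skdo
psng
aglmv
ystvk
tibe
bfae
sqrei
inh

Derivation:
Hunk 1: at line 2 remove [ogv,wdeu] add [aglmv,ystvk] -> 8 lines: skdo psng aglmv ystvk tibe kfy iwwyy inh
Hunk 2: at line 5 remove [kfy,iwwyy] add [bwjv,djzkh,sqrei] -> 9 lines: skdo psng aglmv ystvk tibe bwjv djzkh sqrei inh
Hunk 3: at line 5 remove [djzkh] add [vng,pzn,fzutf] -> 11 lines: skdo psng aglmv ystvk tibe bwjv vng pzn fzutf sqrei inh
Hunk 4: at line 5 remove [vng,pzn,fzutf] add [fzqdp] -> 9 lines: skdo psng aglmv ystvk tibe bwjv fzqdp sqrei inh
Hunk 5: at line 5 remove [bwjv] add [wfoga] -> 9 lines: skdo psng aglmv ystvk tibe wfoga fzqdp sqrei inh
Hunk 6: at line 5 remove [wfoga] add [ptbe,acup] -> 10 lines: skdo psng aglmv ystvk tibe ptbe acup fzqdp sqrei inh
Hunk 7: at line 4 remove [ptbe,acup,fzqdp] add [bfae] -> 8 lines: skdo psng aglmv ystvk tibe bfae sqrei inh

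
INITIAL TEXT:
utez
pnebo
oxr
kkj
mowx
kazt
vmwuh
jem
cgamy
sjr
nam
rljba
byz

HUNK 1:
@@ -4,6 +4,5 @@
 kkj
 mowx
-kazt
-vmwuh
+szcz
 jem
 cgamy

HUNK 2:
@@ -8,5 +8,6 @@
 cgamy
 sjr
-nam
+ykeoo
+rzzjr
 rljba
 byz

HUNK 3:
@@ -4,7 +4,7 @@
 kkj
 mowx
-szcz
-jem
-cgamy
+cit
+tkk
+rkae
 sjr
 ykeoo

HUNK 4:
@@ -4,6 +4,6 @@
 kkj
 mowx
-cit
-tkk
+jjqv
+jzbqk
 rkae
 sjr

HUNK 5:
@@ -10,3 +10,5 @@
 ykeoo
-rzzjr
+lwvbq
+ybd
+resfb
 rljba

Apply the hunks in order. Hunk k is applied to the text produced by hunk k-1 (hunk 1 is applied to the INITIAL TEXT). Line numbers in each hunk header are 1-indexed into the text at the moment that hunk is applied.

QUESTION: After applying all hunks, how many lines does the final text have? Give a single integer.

Answer: 15

Derivation:
Hunk 1: at line 4 remove [kazt,vmwuh] add [szcz] -> 12 lines: utez pnebo oxr kkj mowx szcz jem cgamy sjr nam rljba byz
Hunk 2: at line 8 remove [nam] add [ykeoo,rzzjr] -> 13 lines: utez pnebo oxr kkj mowx szcz jem cgamy sjr ykeoo rzzjr rljba byz
Hunk 3: at line 4 remove [szcz,jem,cgamy] add [cit,tkk,rkae] -> 13 lines: utez pnebo oxr kkj mowx cit tkk rkae sjr ykeoo rzzjr rljba byz
Hunk 4: at line 4 remove [cit,tkk] add [jjqv,jzbqk] -> 13 lines: utez pnebo oxr kkj mowx jjqv jzbqk rkae sjr ykeoo rzzjr rljba byz
Hunk 5: at line 10 remove [rzzjr] add [lwvbq,ybd,resfb] -> 15 lines: utez pnebo oxr kkj mowx jjqv jzbqk rkae sjr ykeoo lwvbq ybd resfb rljba byz
Final line count: 15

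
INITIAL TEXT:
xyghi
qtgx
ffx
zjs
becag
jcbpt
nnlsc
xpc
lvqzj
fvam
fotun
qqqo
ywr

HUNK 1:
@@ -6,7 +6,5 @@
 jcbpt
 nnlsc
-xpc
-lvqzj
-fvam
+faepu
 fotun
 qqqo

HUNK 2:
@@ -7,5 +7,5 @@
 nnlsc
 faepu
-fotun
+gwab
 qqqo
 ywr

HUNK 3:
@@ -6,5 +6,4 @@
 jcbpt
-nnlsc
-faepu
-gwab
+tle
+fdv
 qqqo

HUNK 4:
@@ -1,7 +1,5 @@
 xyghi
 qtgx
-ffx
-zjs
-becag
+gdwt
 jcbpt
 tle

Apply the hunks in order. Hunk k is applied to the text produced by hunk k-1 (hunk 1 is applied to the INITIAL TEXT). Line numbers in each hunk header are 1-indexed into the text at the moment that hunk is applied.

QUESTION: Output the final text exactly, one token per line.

Hunk 1: at line 6 remove [xpc,lvqzj,fvam] add [faepu] -> 11 lines: xyghi qtgx ffx zjs becag jcbpt nnlsc faepu fotun qqqo ywr
Hunk 2: at line 7 remove [fotun] add [gwab] -> 11 lines: xyghi qtgx ffx zjs becag jcbpt nnlsc faepu gwab qqqo ywr
Hunk 3: at line 6 remove [nnlsc,faepu,gwab] add [tle,fdv] -> 10 lines: xyghi qtgx ffx zjs becag jcbpt tle fdv qqqo ywr
Hunk 4: at line 1 remove [ffx,zjs,becag] add [gdwt] -> 8 lines: xyghi qtgx gdwt jcbpt tle fdv qqqo ywr

Answer: xyghi
qtgx
gdwt
jcbpt
tle
fdv
qqqo
ywr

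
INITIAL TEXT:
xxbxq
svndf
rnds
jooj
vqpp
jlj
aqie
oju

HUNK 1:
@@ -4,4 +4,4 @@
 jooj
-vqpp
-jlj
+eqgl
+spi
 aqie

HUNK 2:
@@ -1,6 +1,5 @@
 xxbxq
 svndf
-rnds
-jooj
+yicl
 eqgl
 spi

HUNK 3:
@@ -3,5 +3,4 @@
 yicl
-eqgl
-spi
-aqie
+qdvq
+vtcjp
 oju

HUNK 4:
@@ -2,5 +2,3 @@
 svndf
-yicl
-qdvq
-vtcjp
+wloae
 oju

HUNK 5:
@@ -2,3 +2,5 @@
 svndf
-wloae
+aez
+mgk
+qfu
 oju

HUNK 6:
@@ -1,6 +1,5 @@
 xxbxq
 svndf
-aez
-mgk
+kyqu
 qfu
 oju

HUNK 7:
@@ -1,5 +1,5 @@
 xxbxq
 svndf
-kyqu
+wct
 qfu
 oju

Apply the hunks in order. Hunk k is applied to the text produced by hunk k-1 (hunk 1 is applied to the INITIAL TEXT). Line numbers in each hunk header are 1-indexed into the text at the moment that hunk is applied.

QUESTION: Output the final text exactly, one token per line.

Hunk 1: at line 4 remove [vqpp,jlj] add [eqgl,spi] -> 8 lines: xxbxq svndf rnds jooj eqgl spi aqie oju
Hunk 2: at line 1 remove [rnds,jooj] add [yicl] -> 7 lines: xxbxq svndf yicl eqgl spi aqie oju
Hunk 3: at line 3 remove [eqgl,spi,aqie] add [qdvq,vtcjp] -> 6 lines: xxbxq svndf yicl qdvq vtcjp oju
Hunk 4: at line 2 remove [yicl,qdvq,vtcjp] add [wloae] -> 4 lines: xxbxq svndf wloae oju
Hunk 5: at line 2 remove [wloae] add [aez,mgk,qfu] -> 6 lines: xxbxq svndf aez mgk qfu oju
Hunk 6: at line 1 remove [aez,mgk] add [kyqu] -> 5 lines: xxbxq svndf kyqu qfu oju
Hunk 7: at line 1 remove [kyqu] add [wct] -> 5 lines: xxbxq svndf wct qfu oju

Answer: xxbxq
svndf
wct
qfu
oju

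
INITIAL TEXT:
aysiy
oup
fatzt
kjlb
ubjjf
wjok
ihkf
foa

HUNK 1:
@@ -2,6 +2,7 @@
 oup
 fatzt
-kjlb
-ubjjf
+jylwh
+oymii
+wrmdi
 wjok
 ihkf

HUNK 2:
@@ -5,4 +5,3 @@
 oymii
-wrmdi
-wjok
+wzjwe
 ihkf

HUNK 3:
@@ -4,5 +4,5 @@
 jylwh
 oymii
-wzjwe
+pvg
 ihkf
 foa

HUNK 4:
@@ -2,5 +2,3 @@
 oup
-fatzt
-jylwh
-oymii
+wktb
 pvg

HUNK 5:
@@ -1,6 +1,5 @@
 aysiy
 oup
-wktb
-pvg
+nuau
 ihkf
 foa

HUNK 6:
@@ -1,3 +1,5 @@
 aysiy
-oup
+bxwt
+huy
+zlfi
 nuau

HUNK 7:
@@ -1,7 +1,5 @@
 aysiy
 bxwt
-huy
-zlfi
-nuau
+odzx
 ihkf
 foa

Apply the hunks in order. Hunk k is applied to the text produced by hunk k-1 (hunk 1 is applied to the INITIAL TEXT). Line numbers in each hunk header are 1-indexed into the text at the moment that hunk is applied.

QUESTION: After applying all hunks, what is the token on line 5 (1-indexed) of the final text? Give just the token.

Hunk 1: at line 2 remove [kjlb,ubjjf] add [jylwh,oymii,wrmdi] -> 9 lines: aysiy oup fatzt jylwh oymii wrmdi wjok ihkf foa
Hunk 2: at line 5 remove [wrmdi,wjok] add [wzjwe] -> 8 lines: aysiy oup fatzt jylwh oymii wzjwe ihkf foa
Hunk 3: at line 4 remove [wzjwe] add [pvg] -> 8 lines: aysiy oup fatzt jylwh oymii pvg ihkf foa
Hunk 4: at line 2 remove [fatzt,jylwh,oymii] add [wktb] -> 6 lines: aysiy oup wktb pvg ihkf foa
Hunk 5: at line 1 remove [wktb,pvg] add [nuau] -> 5 lines: aysiy oup nuau ihkf foa
Hunk 6: at line 1 remove [oup] add [bxwt,huy,zlfi] -> 7 lines: aysiy bxwt huy zlfi nuau ihkf foa
Hunk 7: at line 1 remove [huy,zlfi,nuau] add [odzx] -> 5 lines: aysiy bxwt odzx ihkf foa
Final line 5: foa

Answer: foa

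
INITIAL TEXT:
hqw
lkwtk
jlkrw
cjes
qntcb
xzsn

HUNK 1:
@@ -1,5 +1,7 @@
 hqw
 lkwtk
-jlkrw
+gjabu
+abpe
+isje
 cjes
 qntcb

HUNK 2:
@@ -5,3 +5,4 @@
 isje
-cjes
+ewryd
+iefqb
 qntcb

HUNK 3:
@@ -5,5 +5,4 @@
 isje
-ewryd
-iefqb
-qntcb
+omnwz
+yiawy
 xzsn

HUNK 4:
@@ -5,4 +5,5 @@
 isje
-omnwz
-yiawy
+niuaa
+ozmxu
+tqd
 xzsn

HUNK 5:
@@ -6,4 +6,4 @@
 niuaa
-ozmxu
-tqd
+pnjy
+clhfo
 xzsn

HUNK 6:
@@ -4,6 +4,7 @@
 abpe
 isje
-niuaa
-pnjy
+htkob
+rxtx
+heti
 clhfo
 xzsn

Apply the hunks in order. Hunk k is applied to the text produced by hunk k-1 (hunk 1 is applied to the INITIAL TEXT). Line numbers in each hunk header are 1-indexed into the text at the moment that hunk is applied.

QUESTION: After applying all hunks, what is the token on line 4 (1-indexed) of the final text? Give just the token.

Answer: abpe

Derivation:
Hunk 1: at line 1 remove [jlkrw] add [gjabu,abpe,isje] -> 8 lines: hqw lkwtk gjabu abpe isje cjes qntcb xzsn
Hunk 2: at line 5 remove [cjes] add [ewryd,iefqb] -> 9 lines: hqw lkwtk gjabu abpe isje ewryd iefqb qntcb xzsn
Hunk 3: at line 5 remove [ewryd,iefqb,qntcb] add [omnwz,yiawy] -> 8 lines: hqw lkwtk gjabu abpe isje omnwz yiawy xzsn
Hunk 4: at line 5 remove [omnwz,yiawy] add [niuaa,ozmxu,tqd] -> 9 lines: hqw lkwtk gjabu abpe isje niuaa ozmxu tqd xzsn
Hunk 5: at line 6 remove [ozmxu,tqd] add [pnjy,clhfo] -> 9 lines: hqw lkwtk gjabu abpe isje niuaa pnjy clhfo xzsn
Hunk 6: at line 4 remove [niuaa,pnjy] add [htkob,rxtx,heti] -> 10 lines: hqw lkwtk gjabu abpe isje htkob rxtx heti clhfo xzsn
Final line 4: abpe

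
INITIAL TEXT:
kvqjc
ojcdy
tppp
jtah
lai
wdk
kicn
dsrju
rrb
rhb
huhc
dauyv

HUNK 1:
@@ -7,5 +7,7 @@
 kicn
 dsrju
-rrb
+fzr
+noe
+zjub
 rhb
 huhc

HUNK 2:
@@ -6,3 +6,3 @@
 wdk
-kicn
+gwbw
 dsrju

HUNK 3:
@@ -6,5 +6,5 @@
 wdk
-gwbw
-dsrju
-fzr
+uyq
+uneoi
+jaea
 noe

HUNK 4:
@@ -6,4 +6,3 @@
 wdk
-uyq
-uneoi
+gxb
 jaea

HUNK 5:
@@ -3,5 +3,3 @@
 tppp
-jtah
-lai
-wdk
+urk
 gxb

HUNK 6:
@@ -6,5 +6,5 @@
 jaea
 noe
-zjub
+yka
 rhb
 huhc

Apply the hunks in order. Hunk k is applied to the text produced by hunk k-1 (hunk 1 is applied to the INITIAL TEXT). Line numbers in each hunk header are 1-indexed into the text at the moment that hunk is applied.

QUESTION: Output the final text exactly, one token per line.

Answer: kvqjc
ojcdy
tppp
urk
gxb
jaea
noe
yka
rhb
huhc
dauyv

Derivation:
Hunk 1: at line 7 remove [rrb] add [fzr,noe,zjub] -> 14 lines: kvqjc ojcdy tppp jtah lai wdk kicn dsrju fzr noe zjub rhb huhc dauyv
Hunk 2: at line 6 remove [kicn] add [gwbw] -> 14 lines: kvqjc ojcdy tppp jtah lai wdk gwbw dsrju fzr noe zjub rhb huhc dauyv
Hunk 3: at line 6 remove [gwbw,dsrju,fzr] add [uyq,uneoi,jaea] -> 14 lines: kvqjc ojcdy tppp jtah lai wdk uyq uneoi jaea noe zjub rhb huhc dauyv
Hunk 4: at line 6 remove [uyq,uneoi] add [gxb] -> 13 lines: kvqjc ojcdy tppp jtah lai wdk gxb jaea noe zjub rhb huhc dauyv
Hunk 5: at line 3 remove [jtah,lai,wdk] add [urk] -> 11 lines: kvqjc ojcdy tppp urk gxb jaea noe zjub rhb huhc dauyv
Hunk 6: at line 6 remove [zjub] add [yka] -> 11 lines: kvqjc ojcdy tppp urk gxb jaea noe yka rhb huhc dauyv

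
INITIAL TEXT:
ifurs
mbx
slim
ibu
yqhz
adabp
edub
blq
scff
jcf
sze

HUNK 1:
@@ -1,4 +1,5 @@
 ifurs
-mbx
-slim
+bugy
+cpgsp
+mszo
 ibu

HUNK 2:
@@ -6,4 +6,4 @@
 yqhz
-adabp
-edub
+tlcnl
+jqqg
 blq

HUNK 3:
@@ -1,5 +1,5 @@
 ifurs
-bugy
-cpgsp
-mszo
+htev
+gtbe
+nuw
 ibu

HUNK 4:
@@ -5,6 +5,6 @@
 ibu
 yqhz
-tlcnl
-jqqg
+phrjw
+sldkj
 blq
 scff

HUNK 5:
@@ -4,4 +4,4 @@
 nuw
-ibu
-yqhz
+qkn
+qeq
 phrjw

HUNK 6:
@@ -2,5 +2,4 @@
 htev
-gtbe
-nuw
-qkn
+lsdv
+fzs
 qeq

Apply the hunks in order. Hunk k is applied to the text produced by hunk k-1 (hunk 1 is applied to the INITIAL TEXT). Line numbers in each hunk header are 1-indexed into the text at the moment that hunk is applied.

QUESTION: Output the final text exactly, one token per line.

Answer: ifurs
htev
lsdv
fzs
qeq
phrjw
sldkj
blq
scff
jcf
sze

Derivation:
Hunk 1: at line 1 remove [mbx,slim] add [bugy,cpgsp,mszo] -> 12 lines: ifurs bugy cpgsp mszo ibu yqhz adabp edub blq scff jcf sze
Hunk 2: at line 6 remove [adabp,edub] add [tlcnl,jqqg] -> 12 lines: ifurs bugy cpgsp mszo ibu yqhz tlcnl jqqg blq scff jcf sze
Hunk 3: at line 1 remove [bugy,cpgsp,mszo] add [htev,gtbe,nuw] -> 12 lines: ifurs htev gtbe nuw ibu yqhz tlcnl jqqg blq scff jcf sze
Hunk 4: at line 5 remove [tlcnl,jqqg] add [phrjw,sldkj] -> 12 lines: ifurs htev gtbe nuw ibu yqhz phrjw sldkj blq scff jcf sze
Hunk 5: at line 4 remove [ibu,yqhz] add [qkn,qeq] -> 12 lines: ifurs htev gtbe nuw qkn qeq phrjw sldkj blq scff jcf sze
Hunk 6: at line 2 remove [gtbe,nuw,qkn] add [lsdv,fzs] -> 11 lines: ifurs htev lsdv fzs qeq phrjw sldkj blq scff jcf sze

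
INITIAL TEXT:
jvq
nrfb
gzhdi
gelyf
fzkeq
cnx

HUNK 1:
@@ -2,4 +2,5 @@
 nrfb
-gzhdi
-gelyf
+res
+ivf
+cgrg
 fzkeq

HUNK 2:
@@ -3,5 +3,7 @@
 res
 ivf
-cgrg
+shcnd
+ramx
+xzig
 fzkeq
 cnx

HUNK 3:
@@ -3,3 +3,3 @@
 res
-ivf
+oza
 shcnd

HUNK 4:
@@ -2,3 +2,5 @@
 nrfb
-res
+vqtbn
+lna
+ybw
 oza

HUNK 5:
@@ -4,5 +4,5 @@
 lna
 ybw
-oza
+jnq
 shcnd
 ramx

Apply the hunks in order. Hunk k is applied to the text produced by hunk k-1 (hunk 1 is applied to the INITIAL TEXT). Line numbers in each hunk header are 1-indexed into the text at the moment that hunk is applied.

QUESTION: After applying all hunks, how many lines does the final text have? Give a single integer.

Hunk 1: at line 2 remove [gzhdi,gelyf] add [res,ivf,cgrg] -> 7 lines: jvq nrfb res ivf cgrg fzkeq cnx
Hunk 2: at line 3 remove [cgrg] add [shcnd,ramx,xzig] -> 9 lines: jvq nrfb res ivf shcnd ramx xzig fzkeq cnx
Hunk 3: at line 3 remove [ivf] add [oza] -> 9 lines: jvq nrfb res oza shcnd ramx xzig fzkeq cnx
Hunk 4: at line 2 remove [res] add [vqtbn,lna,ybw] -> 11 lines: jvq nrfb vqtbn lna ybw oza shcnd ramx xzig fzkeq cnx
Hunk 5: at line 4 remove [oza] add [jnq] -> 11 lines: jvq nrfb vqtbn lna ybw jnq shcnd ramx xzig fzkeq cnx
Final line count: 11

Answer: 11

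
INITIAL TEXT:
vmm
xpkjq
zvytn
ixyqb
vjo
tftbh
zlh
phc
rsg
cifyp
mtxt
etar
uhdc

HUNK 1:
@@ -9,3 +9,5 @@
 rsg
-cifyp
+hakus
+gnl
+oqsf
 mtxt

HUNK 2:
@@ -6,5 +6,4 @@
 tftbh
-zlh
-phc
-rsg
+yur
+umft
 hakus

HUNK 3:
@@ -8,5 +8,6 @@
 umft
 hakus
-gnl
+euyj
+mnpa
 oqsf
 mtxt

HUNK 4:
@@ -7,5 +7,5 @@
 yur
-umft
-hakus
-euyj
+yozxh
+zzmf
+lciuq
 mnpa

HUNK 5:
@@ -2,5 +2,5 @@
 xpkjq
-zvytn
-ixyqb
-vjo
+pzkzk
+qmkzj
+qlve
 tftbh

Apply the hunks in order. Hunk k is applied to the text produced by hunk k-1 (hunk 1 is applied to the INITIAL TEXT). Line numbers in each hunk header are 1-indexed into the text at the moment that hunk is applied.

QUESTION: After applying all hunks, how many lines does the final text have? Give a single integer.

Hunk 1: at line 9 remove [cifyp] add [hakus,gnl,oqsf] -> 15 lines: vmm xpkjq zvytn ixyqb vjo tftbh zlh phc rsg hakus gnl oqsf mtxt etar uhdc
Hunk 2: at line 6 remove [zlh,phc,rsg] add [yur,umft] -> 14 lines: vmm xpkjq zvytn ixyqb vjo tftbh yur umft hakus gnl oqsf mtxt etar uhdc
Hunk 3: at line 8 remove [gnl] add [euyj,mnpa] -> 15 lines: vmm xpkjq zvytn ixyqb vjo tftbh yur umft hakus euyj mnpa oqsf mtxt etar uhdc
Hunk 4: at line 7 remove [umft,hakus,euyj] add [yozxh,zzmf,lciuq] -> 15 lines: vmm xpkjq zvytn ixyqb vjo tftbh yur yozxh zzmf lciuq mnpa oqsf mtxt etar uhdc
Hunk 5: at line 2 remove [zvytn,ixyqb,vjo] add [pzkzk,qmkzj,qlve] -> 15 lines: vmm xpkjq pzkzk qmkzj qlve tftbh yur yozxh zzmf lciuq mnpa oqsf mtxt etar uhdc
Final line count: 15

Answer: 15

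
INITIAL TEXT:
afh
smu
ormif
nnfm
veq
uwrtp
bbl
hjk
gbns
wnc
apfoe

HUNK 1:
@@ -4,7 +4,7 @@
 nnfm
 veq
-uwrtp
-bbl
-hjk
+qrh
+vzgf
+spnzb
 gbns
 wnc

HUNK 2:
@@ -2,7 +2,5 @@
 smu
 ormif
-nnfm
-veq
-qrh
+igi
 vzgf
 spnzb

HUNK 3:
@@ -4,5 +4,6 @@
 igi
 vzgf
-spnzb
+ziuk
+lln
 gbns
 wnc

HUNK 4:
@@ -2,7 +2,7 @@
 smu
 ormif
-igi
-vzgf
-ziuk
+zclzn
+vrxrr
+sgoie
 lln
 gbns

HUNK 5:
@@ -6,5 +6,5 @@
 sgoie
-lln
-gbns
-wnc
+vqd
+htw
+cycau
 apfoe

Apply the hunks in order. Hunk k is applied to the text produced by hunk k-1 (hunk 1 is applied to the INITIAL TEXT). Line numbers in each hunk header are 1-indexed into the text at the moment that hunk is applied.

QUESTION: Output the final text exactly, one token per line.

Hunk 1: at line 4 remove [uwrtp,bbl,hjk] add [qrh,vzgf,spnzb] -> 11 lines: afh smu ormif nnfm veq qrh vzgf spnzb gbns wnc apfoe
Hunk 2: at line 2 remove [nnfm,veq,qrh] add [igi] -> 9 lines: afh smu ormif igi vzgf spnzb gbns wnc apfoe
Hunk 3: at line 4 remove [spnzb] add [ziuk,lln] -> 10 lines: afh smu ormif igi vzgf ziuk lln gbns wnc apfoe
Hunk 4: at line 2 remove [igi,vzgf,ziuk] add [zclzn,vrxrr,sgoie] -> 10 lines: afh smu ormif zclzn vrxrr sgoie lln gbns wnc apfoe
Hunk 5: at line 6 remove [lln,gbns,wnc] add [vqd,htw,cycau] -> 10 lines: afh smu ormif zclzn vrxrr sgoie vqd htw cycau apfoe

Answer: afh
smu
ormif
zclzn
vrxrr
sgoie
vqd
htw
cycau
apfoe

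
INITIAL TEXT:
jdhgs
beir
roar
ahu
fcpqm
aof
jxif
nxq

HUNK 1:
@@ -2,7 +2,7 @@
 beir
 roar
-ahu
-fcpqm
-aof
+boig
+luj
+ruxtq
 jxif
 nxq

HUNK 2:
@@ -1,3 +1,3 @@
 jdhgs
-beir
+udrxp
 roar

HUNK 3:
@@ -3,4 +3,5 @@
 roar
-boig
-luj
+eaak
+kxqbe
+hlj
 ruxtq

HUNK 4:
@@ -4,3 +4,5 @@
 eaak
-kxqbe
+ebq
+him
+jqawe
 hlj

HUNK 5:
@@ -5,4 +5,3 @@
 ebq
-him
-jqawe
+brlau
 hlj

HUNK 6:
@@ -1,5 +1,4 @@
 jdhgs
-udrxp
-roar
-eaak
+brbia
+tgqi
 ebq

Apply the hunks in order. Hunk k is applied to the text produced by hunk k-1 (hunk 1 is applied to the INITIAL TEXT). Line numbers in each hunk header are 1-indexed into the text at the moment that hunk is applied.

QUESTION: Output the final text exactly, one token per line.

Answer: jdhgs
brbia
tgqi
ebq
brlau
hlj
ruxtq
jxif
nxq

Derivation:
Hunk 1: at line 2 remove [ahu,fcpqm,aof] add [boig,luj,ruxtq] -> 8 lines: jdhgs beir roar boig luj ruxtq jxif nxq
Hunk 2: at line 1 remove [beir] add [udrxp] -> 8 lines: jdhgs udrxp roar boig luj ruxtq jxif nxq
Hunk 3: at line 3 remove [boig,luj] add [eaak,kxqbe,hlj] -> 9 lines: jdhgs udrxp roar eaak kxqbe hlj ruxtq jxif nxq
Hunk 4: at line 4 remove [kxqbe] add [ebq,him,jqawe] -> 11 lines: jdhgs udrxp roar eaak ebq him jqawe hlj ruxtq jxif nxq
Hunk 5: at line 5 remove [him,jqawe] add [brlau] -> 10 lines: jdhgs udrxp roar eaak ebq brlau hlj ruxtq jxif nxq
Hunk 6: at line 1 remove [udrxp,roar,eaak] add [brbia,tgqi] -> 9 lines: jdhgs brbia tgqi ebq brlau hlj ruxtq jxif nxq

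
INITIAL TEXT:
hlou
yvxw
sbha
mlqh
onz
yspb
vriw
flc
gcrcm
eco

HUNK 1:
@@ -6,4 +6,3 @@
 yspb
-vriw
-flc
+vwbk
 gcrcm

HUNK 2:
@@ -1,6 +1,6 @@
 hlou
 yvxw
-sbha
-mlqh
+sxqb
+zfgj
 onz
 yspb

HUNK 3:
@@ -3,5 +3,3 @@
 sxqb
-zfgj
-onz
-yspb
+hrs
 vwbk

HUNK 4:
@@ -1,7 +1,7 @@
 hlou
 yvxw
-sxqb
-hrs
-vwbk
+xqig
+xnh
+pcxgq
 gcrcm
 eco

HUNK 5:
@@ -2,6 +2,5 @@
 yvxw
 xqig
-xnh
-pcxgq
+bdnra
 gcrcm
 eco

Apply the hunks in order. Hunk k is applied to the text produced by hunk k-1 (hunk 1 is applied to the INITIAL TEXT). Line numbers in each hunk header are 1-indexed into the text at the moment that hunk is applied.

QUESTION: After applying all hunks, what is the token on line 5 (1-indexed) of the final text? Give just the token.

Hunk 1: at line 6 remove [vriw,flc] add [vwbk] -> 9 lines: hlou yvxw sbha mlqh onz yspb vwbk gcrcm eco
Hunk 2: at line 1 remove [sbha,mlqh] add [sxqb,zfgj] -> 9 lines: hlou yvxw sxqb zfgj onz yspb vwbk gcrcm eco
Hunk 3: at line 3 remove [zfgj,onz,yspb] add [hrs] -> 7 lines: hlou yvxw sxqb hrs vwbk gcrcm eco
Hunk 4: at line 1 remove [sxqb,hrs,vwbk] add [xqig,xnh,pcxgq] -> 7 lines: hlou yvxw xqig xnh pcxgq gcrcm eco
Hunk 5: at line 2 remove [xnh,pcxgq] add [bdnra] -> 6 lines: hlou yvxw xqig bdnra gcrcm eco
Final line 5: gcrcm

Answer: gcrcm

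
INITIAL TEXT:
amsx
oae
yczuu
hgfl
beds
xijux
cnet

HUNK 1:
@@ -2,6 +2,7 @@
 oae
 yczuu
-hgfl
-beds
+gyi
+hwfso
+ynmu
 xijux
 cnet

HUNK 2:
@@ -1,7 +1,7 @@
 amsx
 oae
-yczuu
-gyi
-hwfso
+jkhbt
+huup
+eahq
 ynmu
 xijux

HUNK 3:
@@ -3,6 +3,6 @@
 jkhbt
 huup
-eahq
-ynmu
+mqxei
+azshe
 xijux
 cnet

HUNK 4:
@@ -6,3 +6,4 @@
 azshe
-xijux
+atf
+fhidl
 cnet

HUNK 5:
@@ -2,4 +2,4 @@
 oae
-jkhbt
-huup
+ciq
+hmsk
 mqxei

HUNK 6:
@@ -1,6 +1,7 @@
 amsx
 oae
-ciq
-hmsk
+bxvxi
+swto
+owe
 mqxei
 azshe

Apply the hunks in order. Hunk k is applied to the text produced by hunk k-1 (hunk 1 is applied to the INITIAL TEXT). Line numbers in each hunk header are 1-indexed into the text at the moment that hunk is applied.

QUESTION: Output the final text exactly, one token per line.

Hunk 1: at line 2 remove [hgfl,beds] add [gyi,hwfso,ynmu] -> 8 lines: amsx oae yczuu gyi hwfso ynmu xijux cnet
Hunk 2: at line 1 remove [yczuu,gyi,hwfso] add [jkhbt,huup,eahq] -> 8 lines: amsx oae jkhbt huup eahq ynmu xijux cnet
Hunk 3: at line 3 remove [eahq,ynmu] add [mqxei,azshe] -> 8 lines: amsx oae jkhbt huup mqxei azshe xijux cnet
Hunk 4: at line 6 remove [xijux] add [atf,fhidl] -> 9 lines: amsx oae jkhbt huup mqxei azshe atf fhidl cnet
Hunk 5: at line 2 remove [jkhbt,huup] add [ciq,hmsk] -> 9 lines: amsx oae ciq hmsk mqxei azshe atf fhidl cnet
Hunk 6: at line 1 remove [ciq,hmsk] add [bxvxi,swto,owe] -> 10 lines: amsx oae bxvxi swto owe mqxei azshe atf fhidl cnet

Answer: amsx
oae
bxvxi
swto
owe
mqxei
azshe
atf
fhidl
cnet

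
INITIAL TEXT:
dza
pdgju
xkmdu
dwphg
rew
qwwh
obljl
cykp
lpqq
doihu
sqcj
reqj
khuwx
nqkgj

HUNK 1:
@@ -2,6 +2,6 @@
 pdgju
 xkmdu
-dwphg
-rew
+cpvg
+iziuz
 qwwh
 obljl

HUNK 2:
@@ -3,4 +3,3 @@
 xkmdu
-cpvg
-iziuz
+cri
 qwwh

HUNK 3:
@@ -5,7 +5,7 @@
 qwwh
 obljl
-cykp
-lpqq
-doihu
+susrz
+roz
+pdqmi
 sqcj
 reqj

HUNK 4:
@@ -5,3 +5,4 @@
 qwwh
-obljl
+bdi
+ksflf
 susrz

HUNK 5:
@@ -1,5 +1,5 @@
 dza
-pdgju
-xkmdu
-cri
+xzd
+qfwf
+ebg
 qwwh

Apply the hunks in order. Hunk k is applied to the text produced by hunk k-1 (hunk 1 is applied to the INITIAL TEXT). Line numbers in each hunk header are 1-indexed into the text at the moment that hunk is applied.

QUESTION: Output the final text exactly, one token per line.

Hunk 1: at line 2 remove [dwphg,rew] add [cpvg,iziuz] -> 14 lines: dza pdgju xkmdu cpvg iziuz qwwh obljl cykp lpqq doihu sqcj reqj khuwx nqkgj
Hunk 2: at line 3 remove [cpvg,iziuz] add [cri] -> 13 lines: dza pdgju xkmdu cri qwwh obljl cykp lpqq doihu sqcj reqj khuwx nqkgj
Hunk 3: at line 5 remove [cykp,lpqq,doihu] add [susrz,roz,pdqmi] -> 13 lines: dza pdgju xkmdu cri qwwh obljl susrz roz pdqmi sqcj reqj khuwx nqkgj
Hunk 4: at line 5 remove [obljl] add [bdi,ksflf] -> 14 lines: dza pdgju xkmdu cri qwwh bdi ksflf susrz roz pdqmi sqcj reqj khuwx nqkgj
Hunk 5: at line 1 remove [pdgju,xkmdu,cri] add [xzd,qfwf,ebg] -> 14 lines: dza xzd qfwf ebg qwwh bdi ksflf susrz roz pdqmi sqcj reqj khuwx nqkgj

Answer: dza
xzd
qfwf
ebg
qwwh
bdi
ksflf
susrz
roz
pdqmi
sqcj
reqj
khuwx
nqkgj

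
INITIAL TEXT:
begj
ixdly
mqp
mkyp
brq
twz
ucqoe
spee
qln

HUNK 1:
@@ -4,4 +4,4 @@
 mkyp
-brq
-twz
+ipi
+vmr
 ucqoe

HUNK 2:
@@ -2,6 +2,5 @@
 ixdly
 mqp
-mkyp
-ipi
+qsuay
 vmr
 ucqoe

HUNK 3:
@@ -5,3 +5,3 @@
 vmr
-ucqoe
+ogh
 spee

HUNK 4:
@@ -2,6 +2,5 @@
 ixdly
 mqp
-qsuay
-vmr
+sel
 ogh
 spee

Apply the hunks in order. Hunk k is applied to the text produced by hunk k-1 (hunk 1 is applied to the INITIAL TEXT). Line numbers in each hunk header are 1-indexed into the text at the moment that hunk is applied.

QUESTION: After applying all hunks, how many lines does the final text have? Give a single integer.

Hunk 1: at line 4 remove [brq,twz] add [ipi,vmr] -> 9 lines: begj ixdly mqp mkyp ipi vmr ucqoe spee qln
Hunk 2: at line 2 remove [mkyp,ipi] add [qsuay] -> 8 lines: begj ixdly mqp qsuay vmr ucqoe spee qln
Hunk 3: at line 5 remove [ucqoe] add [ogh] -> 8 lines: begj ixdly mqp qsuay vmr ogh spee qln
Hunk 4: at line 2 remove [qsuay,vmr] add [sel] -> 7 lines: begj ixdly mqp sel ogh spee qln
Final line count: 7

Answer: 7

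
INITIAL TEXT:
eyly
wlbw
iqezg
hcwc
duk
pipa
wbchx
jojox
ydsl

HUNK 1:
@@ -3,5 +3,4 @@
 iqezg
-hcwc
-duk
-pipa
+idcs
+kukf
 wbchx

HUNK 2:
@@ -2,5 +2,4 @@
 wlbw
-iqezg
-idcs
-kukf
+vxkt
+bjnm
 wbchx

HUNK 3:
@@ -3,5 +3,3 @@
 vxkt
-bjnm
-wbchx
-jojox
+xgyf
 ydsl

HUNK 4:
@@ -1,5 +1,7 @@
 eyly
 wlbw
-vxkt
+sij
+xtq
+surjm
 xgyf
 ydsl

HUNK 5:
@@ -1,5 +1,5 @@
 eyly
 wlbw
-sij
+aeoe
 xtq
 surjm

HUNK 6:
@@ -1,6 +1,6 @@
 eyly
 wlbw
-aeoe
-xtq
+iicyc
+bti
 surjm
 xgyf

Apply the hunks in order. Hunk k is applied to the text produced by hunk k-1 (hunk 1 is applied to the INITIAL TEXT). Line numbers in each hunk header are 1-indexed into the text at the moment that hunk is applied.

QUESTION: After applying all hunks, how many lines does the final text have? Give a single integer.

Answer: 7

Derivation:
Hunk 1: at line 3 remove [hcwc,duk,pipa] add [idcs,kukf] -> 8 lines: eyly wlbw iqezg idcs kukf wbchx jojox ydsl
Hunk 2: at line 2 remove [iqezg,idcs,kukf] add [vxkt,bjnm] -> 7 lines: eyly wlbw vxkt bjnm wbchx jojox ydsl
Hunk 3: at line 3 remove [bjnm,wbchx,jojox] add [xgyf] -> 5 lines: eyly wlbw vxkt xgyf ydsl
Hunk 4: at line 1 remove [vxkt] add [sij,xtq,surjm] -> 7 lines: eyly wlbw sij xtq surjm xgyf ydsl
Hunk 5: at line 1 remove [sij] add [aeoe] -> 7 lines: eyly wlbw aeoe xtq surjm xgyf ydsl
Hunk 6: at line 1 remove [aeoe,xtq] add [iicyc,bti] -> 7 lines: eyly wlbw iicyc bti surjm xgyf ydsl
Final line count: 7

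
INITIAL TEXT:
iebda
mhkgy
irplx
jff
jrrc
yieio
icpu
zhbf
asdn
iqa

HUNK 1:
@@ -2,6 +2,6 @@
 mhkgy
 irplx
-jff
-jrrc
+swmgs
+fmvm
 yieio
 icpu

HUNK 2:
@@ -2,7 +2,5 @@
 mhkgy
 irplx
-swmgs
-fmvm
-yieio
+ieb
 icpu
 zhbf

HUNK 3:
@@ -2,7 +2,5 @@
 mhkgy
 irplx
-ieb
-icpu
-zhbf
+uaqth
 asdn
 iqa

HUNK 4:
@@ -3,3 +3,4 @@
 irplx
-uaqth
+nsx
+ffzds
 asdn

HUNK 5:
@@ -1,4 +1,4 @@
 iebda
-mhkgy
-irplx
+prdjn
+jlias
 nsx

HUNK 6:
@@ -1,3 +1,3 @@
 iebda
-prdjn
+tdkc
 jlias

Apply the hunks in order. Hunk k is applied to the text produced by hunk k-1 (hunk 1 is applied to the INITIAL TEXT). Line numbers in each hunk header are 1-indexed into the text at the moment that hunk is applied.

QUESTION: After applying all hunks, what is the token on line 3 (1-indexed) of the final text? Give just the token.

Answer: jlias

Derivation:
Hunk 1: at line 2 remove [jff,jrrc] add [swmgs,fmvm] -> 10 lines: iebda mhkgy irplx swmgs fmvm yieio icpu zhbf asdn iqa
Hunk 2: at line 2 remove [swmgs,fmvm,yieio] add [ieb] -> 8 lines: iebda mhkgy irplx ieb icpu zhbf asdn iqa
Hunk 3: at line 2 remove [ieb,icpu,zhbf] add [uaqth] -> 6 lines: iebda mhkgy irplx uaqth asdn iqa
Hunk 4: at line 3 remove [uaqth] add [nsx,ffzds] -> 7 lines: iebda mhkgy irplx nsx ffzds asdn iqa
Hunk 5: at line 1 remove [mhkgy,irplx] add [prdjn,jlias] -> 7 lines: iebda prdjn jlias nsx ffzds asdn iqa
Hunk 6: at line 1 remove [prdjn] add [tdkc] -> 7 lines: iebda tdkc jlias nsx ffzds asdn iqa
Final line 3: jlias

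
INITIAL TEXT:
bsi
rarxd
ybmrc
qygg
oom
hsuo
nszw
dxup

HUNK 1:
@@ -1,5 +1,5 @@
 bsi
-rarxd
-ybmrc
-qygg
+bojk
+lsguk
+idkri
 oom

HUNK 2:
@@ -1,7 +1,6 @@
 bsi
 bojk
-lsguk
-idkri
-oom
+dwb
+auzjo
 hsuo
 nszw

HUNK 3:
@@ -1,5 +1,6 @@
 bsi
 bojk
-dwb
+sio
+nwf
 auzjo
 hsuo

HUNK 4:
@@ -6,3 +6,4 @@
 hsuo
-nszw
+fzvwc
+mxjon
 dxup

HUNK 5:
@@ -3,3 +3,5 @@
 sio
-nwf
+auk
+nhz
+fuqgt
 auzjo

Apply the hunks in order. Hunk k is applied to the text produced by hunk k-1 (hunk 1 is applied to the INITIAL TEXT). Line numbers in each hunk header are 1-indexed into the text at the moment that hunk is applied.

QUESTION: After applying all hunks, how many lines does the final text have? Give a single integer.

Hunk 1: at line 1 remove [rarxd,ybmrc,qygg] add [bojk,lsguk,idkri] -> 8 lines: bsi bojk lsguk idkri oom hsuo nszw dxup
Hunk 2: at line 1 remove [lsguk,idkri,oom] add [dwb,auzjo] -> 7 lines: bsi bojk dwb auzjo hsuo nszw dxup
Hunk 3: at line 1 remove [dwb] add [sio,nwf] -> 8 lines: bsi bojk sio nwf auzjo hsuo nszw dxup
Hunk 4: at line 6 remove [nszw] add [fzvwc,mxjon] -> 9 lines: bsi bojk sio nwf auzjo hsuo fzvwc mxjon dxup
Hunk 5: at line 3 remove [nwf] add [auk,nhz,fuqgt] -> 11 lines: bsi bojk sio auk nhz fuqgt auzjo hsuo fzvwc mxjon dxup
Final line count: 11

Answer: 11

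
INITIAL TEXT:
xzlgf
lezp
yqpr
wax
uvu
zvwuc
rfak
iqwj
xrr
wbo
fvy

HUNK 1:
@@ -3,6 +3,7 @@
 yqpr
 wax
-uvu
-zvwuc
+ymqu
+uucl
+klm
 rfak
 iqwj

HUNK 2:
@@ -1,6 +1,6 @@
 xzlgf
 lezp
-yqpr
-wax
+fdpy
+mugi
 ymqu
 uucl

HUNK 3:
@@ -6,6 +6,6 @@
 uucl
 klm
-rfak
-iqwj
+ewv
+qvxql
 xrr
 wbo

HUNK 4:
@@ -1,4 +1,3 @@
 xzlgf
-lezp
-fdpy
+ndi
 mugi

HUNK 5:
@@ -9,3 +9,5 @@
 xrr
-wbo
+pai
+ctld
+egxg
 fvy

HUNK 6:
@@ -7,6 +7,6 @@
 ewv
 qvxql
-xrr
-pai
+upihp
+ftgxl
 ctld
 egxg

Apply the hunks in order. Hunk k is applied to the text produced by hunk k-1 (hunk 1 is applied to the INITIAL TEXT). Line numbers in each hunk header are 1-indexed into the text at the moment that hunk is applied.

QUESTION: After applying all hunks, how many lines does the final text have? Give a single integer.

Hunk 1: at line 3 remove [uvu,zvwuc] add [ymqu,uucl,klm] -> 12 lines: xzlgf lezp yqpr wax ymqu uucl klm rfak iqwj xrr wbo fvy
Hunk 2: at line 1 remove [yqpr,wax] add [fdpy,mugi] -> 12 lines: xzlgf lezp fdpy mugi ymqu uucl klm rfak iqwj xrr wbo fvy
Hunk 3: at line 6 remove [rfak,iqwj] add [ewv,qvxql] -> 12 lines: xzlgf lezp fdpy mugi ymqu uucl klm ewv qvxql xrr wbo fvy
Hunk 4: at line 1 remove [lezp,fdpy] add [ndi] -> 11 lines: xzlgf ndi mugi ymqu uucl klm ewv qvxql xrr wbo fvy
Hunk 5: at line 9 remove [wbo] add [pai,ctld,egxg] -> 13 lines: xzlgf ndi mugi ymqu uucl klm ewv qvxql xrr pai ctld egxg fvy
Hunk 6: at line 7 remove [xrr,pai] add [upihp,ftgxl] -> 13 lines: xzlgf ndi mugi ymqu uucl klm ewv qvxql upihp ftgxl ctld egxg fvy
Final line count: 13

Answer: 13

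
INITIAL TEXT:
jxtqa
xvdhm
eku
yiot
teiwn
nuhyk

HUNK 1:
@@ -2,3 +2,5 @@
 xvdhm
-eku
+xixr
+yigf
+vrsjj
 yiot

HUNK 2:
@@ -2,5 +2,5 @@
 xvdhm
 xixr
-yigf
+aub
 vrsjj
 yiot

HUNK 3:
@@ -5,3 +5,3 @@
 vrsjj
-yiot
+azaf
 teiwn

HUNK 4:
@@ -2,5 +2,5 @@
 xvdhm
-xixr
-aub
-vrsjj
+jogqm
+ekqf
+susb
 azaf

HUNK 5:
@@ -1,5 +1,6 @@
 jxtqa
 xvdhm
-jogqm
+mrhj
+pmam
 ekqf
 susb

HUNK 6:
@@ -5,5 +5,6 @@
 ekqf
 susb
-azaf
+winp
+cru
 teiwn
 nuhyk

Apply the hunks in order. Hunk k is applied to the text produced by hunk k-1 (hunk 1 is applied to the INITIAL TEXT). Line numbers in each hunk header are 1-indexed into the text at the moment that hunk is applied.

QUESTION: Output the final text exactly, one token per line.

Answer: jxtqa
xvdhm
mrhj
pmam
ekqf
susb
winp
cru
teiwn
nuhyk

Derivation:
Hunk 1: at line 2 remove [eku] add [xixr,yigf,vrsjj] -> 8 lines: jxtqa xvdhm xixr yigf vrsjj yiot teiwn nuhyk
Hunk 2: at line 2 remove [yigf] add [aub] -> 8 lines: jxtqa xvdhm xixr aub vrsjj yiot teiwn nuhyk
Hunk 3: at line 5 remove [yiot] add [azaf] -> 8 lines: jxtqa xvdhm xixr aub vrsjj azaf teiwn nuhyk
Hunk 4: at line 2 remove [xixr,aub,vrsjj] add [jogqm,ekqf,susb] -> 8 lines: jxtqa xvdhm jogqm ekqf susb azaf teiwn nuhyk
Hunk 5: at line 1 remove [jogqm] add [mrhj,pmam] -> 9 lines: jxtqa xvdhm mrhj pmam ekqf susb azaf teiwn nuhyk
Hunk 6: at line 5 remove [azaf] add [winp,cru] -> 10 lines: jxtqa xvdhm mrhj pmam ekqf susb winp cru teiwn nuhyk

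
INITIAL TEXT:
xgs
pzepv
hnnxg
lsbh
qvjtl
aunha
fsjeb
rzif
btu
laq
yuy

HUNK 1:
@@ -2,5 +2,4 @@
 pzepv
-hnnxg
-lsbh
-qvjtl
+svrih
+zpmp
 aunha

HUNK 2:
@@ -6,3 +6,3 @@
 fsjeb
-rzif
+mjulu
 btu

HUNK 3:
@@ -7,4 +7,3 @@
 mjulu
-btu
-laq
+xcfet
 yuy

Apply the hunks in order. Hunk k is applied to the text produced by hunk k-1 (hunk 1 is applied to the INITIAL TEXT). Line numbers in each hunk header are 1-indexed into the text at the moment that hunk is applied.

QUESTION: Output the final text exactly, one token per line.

Answer: xgs
pzepv
svrih
zpmp
aunha
fsjeb
mjulu
xcfet
yuy

Derivation:
Hunk 1: at line 2 remove [hnnxg,lsbh,qvjtl] add [svrih,zpmp] -> 10 lines: xgs pzepv svrih zpmp aunha fsjeb rzif btu laq yuy
Hunk 2: at line 6 remove [rzif] add [mjulu] -> 10 lines: xgs pzepv svrih zpmp aunha fsjeb mjulu btu laq yuy
Hunk 3: at line 7 remove [btu,laq] add [xcfet] -> 9 lines: xgs pzepv svrih zpmp aunha fsjeb mjulu xcfet yuy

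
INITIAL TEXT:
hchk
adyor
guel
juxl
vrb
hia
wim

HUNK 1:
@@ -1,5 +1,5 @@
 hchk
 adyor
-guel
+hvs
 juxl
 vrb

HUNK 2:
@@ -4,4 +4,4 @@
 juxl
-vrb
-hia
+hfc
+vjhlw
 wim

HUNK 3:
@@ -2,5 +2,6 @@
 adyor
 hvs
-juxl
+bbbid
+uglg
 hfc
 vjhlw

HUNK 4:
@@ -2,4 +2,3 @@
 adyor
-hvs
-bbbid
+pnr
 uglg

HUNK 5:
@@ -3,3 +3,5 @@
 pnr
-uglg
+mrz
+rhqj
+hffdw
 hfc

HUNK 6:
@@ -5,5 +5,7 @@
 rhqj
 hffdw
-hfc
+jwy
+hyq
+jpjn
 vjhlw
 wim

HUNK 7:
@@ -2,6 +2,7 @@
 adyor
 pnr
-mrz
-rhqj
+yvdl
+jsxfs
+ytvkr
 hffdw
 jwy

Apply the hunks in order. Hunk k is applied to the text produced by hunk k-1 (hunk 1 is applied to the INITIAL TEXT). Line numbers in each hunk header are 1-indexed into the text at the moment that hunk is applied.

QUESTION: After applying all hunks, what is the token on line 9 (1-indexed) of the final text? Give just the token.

Answer: hyq

Derivation:
Hunk 1: at line 1 remove [guel] add [hvs] -> 7 lines: hchk adyor hvs juxl vrb hia wim
Hunk 2: at line 4 remove [vrb,hia] add [hfc,vjhlw] -> 7 lines: hchk adyor hvs juxl hfc vjhlw wim
Hunk 3: at line 2 remove [juxl] add [bbbid,uglg] -> 8 lines: hchk adyor hvs bbbid uglg hfc vjhlw wim
Hunk 4: at line 2 remove [hvs,bbbid] add [pnr] -> 7 lines: hchk adyor pnr uglg hfc vjhlw wim
Hunk 5: at line 3 remove [uglg] add [mrz,rhqj,hffdw] -> 9 lines: hchk adyor pnr mrz rhqj hffdw hfc vjhlw wim
Hunk 6: at line 5 remove [hfc] add [jwy,hyq,jpjn] -> 11 lines: hchk adyor pnr mrz rhqj hffdw jwy hyq jpjn vjhlw wim
Hunk 7: at line 2 remove [mrz,rhqj] add [yvdl,jsxfs,ytvkr] -> 12 lines: hchk adyor pnr yvdl jsxfs ytvkr hffdw jwy hyq jpjn vjhlw wim
Final line 9: hyq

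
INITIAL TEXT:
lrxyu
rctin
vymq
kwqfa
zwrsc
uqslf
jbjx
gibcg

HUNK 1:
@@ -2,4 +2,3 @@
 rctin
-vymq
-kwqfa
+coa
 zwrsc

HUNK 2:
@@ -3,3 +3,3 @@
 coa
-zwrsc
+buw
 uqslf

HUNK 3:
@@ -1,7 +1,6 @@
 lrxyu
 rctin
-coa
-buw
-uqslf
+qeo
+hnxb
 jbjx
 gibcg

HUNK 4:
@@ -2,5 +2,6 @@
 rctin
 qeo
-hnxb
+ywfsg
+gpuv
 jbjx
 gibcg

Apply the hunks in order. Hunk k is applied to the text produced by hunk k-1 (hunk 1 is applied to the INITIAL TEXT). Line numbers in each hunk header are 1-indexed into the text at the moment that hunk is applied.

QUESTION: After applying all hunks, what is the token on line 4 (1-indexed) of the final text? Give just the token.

Hunk 1: at line 2 remove [vymq,kwqfa] add [coa] -> 7 lines: lrxyu rctin coa zwrsc uqslf jbjx gibcg
Hunk 2: at line 3 remove [zwrsc] add [buw] -> 7 lines: lrxyu rctin coa buw uqslf jbjx gibcg
Hunk 3: at line 1 remove [coa,buw,uqslf] add [qeo,hnxb] -> 6 lines: lrxyu rctin qeo hnxb jbjx gibcg
Hunk 4: at line 2 remove [hnxb] add [ywfsg,gpuv] -> 7 lines: lrxyu rctin qeo ywfsg gpuv jbjx gibcg
Final line 4: ywfsg

Answer: ywfsg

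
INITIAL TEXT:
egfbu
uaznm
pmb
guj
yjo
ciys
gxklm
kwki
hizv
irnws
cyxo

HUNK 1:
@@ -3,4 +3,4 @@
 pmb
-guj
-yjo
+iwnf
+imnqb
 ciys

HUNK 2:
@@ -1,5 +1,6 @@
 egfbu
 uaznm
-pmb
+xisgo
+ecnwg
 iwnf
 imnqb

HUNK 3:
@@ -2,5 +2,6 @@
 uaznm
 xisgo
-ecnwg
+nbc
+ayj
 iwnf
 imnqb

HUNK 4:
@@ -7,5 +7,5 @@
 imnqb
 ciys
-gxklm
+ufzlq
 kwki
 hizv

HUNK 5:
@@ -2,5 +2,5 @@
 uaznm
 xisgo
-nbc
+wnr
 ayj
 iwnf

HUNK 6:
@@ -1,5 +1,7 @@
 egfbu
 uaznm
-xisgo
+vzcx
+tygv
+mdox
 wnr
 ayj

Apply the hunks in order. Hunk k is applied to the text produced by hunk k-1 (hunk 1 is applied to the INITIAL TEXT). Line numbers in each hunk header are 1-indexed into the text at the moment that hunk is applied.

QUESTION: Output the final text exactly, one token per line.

Answer: egfbu
uaznm
vzcx
tygv
mdox
wnr
ayj
iwnf
imnqb
ciys
ufzlq
kwki
hizv
irnws
cyxo

Derivation:
Hunk 1: at line 3 remove [guj,yjo] add [iwnf,imnqb] -> 11 lines: egfbu uaznm pmb iwnf imnqb ciys gxklm kwki hizv irnws cyxo
Hunk 2: at line 1 remove [pmb] add [xisgo,ecnwg] -> 12 lines: egfbu uaznm xisgo ecnwg iwnf imnqb ciys gxklm kwki hizv irnws cyxo
Hunk 3: at line 2 remove [ecnwg] add [nbc,ayj] -> 13 lines: egfbu uaznm xisgo nbc ayj iwnf imnqb ciys gxklm kwki hizv irnws cyxo
Hunk 4: at line 7 remove [gxklm] add [ufzlq] -> 13 lines: egfbu uaznm xisgo nbc ayj iwnf imnqb ciys ufzlq kwki hizv irnws cyxo
Hunk 5: at line 2 remove [nbc] add [wnr] -> 13 lines: egfbu uaznm xisgo wnr ayj iwnf imnqb ciys ufzlq kwki hizv irnws cyxo
Hunk 6: at line 1 remove [xisgo] add [vzcx,tygv,mdox] -> 15 lines: egfbu uaznm vzcx tygv mdox wnr ayj iwnf imnqb ciys ufzlq kwki hizv irnws cyxo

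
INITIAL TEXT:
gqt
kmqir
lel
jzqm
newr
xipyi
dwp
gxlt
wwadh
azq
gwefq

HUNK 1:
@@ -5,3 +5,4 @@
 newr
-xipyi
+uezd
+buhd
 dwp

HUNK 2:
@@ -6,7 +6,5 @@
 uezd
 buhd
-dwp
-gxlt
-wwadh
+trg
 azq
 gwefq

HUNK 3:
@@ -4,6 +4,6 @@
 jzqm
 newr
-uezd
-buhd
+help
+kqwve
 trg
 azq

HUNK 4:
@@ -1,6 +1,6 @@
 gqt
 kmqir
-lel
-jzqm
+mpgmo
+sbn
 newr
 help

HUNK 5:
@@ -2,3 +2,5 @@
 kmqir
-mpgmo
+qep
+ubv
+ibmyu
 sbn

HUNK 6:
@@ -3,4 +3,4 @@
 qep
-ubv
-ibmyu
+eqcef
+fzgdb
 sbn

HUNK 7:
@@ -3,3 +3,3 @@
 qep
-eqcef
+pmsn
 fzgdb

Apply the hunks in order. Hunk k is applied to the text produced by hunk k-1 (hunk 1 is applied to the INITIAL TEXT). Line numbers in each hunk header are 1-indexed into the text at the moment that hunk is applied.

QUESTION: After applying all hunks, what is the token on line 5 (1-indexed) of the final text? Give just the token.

Answer: fzgdb

Derivation:
Hunk 1: at line 5 remove [xipyi] add [uezd,buhd] -> 12 lines: gqt kmqir lel jzqm newr uezd buhd dwp gxlt wwadh azq gwefq
Hunk 2: at line 6 remove [dwp,gxlt,wwadh] add [trg] -> 10 lines: gqt kmqir lel jzqm newr uezd buhd trg azq gwefq
Hunk 3: at line 4 remove [uezd,buhd] add [help,kqwve] -> 10 lines: gqt kmqir lel jzqm newr help kqwve trg azq gwefq
Hunk 4: at line 1 remove [lel,jzqm] add [mpgmo,sbn] -> 10 lines: gqt kmqir mpgmo sbn newr help kqwve trg azq gwefq
Hunk 5: at line 2 remove [mpgmo] add [qep,ubv,ibmyu] -> 12 lines: gqt kmqir qep ubv ibmyu sbn newr help kqwve trg azq gwefq
Hunk 6: at line 3 remove [ubv,ibmyu] add [eqcef,fzgdb] -> 12 lines: gqt kmqir qep eqcef fzgdb sbn newr help kqwve trg azq gwefq
Hunk 7: at line 3 remove [eqcef] add [pmsn] -> 12 lines: gqt kmqir qep pmsn fzgdb sbn newr help kqwve trg azq gwefq
Final line 5: fzgdb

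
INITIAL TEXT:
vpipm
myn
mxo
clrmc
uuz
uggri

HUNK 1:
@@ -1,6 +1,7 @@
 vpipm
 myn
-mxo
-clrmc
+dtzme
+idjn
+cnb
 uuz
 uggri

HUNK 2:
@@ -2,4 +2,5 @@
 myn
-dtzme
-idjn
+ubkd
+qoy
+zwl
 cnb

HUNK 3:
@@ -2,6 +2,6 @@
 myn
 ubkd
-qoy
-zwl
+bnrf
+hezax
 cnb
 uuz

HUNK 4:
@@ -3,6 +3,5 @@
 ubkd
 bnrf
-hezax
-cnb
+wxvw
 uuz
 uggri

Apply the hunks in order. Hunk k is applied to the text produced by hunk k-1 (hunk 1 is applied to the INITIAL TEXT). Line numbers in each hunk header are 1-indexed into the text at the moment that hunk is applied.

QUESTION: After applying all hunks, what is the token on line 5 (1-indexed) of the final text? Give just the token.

Answer: wxvw

Derivation:
Hunk 1: at line 1 remove [mxo,clrmc] add [dtzme,idjn,cnb] -> 7 lines: vpipm myn dtzme idjn cnb uuz uggri
Hunk 2: at line 2 remove [dtzme,idjn] add [ubkd,qoy,zwl] -> 8 lines: vpipm myn ubkd qoy zwl cnb uuz uggri
Hunk 3: at line 2 remove [qoy,zwl] add [bnrf,hezax] -> 8 lines: vpipm myn ubkd bnrf hezax cnb uuz uggri
Hunk 4: at line 3 remove [hezax,cnb] add [wxvw] -> 7 lines: vpipm myn ubkd bnrf wxvw uuz uggri
Final line 5: wxvw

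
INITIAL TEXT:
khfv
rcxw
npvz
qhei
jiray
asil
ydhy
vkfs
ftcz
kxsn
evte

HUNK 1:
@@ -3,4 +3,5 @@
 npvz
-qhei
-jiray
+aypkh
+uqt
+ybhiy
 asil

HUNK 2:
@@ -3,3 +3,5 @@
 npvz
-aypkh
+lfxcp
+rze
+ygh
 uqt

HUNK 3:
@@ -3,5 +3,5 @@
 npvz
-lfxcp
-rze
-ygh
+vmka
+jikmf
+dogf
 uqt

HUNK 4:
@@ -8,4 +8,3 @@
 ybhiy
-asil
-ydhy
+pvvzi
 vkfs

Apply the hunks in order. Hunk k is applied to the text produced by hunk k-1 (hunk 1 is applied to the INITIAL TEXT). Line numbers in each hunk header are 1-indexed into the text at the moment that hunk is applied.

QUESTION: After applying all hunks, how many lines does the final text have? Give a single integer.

Answer: 13

Derivation:
Hunk 1: at line 3 remove [qhei,jiray] add [aypkh,uqt,ybhiy] -> 12 lines: khfv rcxw npvz aypkh uqt ybhiy asil ydhy vkfs ftcz kxsn evte
Hunk 2: at line 3 remove [aypkh] add [lfxcp,rze,ygh] -> 14 lines: khfv rcxw npvz lfxcp rze ygh uqt ybhiy asil ydhy vkfs ftcz kxsn evte
Hunk 3: at line 3 remove [lfxcp,rze,ygh] add [vmka,jikmf,dogf] -> 14 lines: khfv rcxw npvz vmka jikmf dogf uqt ybhiy asil ydhy vkfs ftcz kxsn evte
Hunk 4: at line 8 remove [asil,ydhy] add [pvvzi] -> 13 lines: khfv rcxw npvz vmka jikmf dogf uqt ybhiy pvvzi vkfs ftcz kxsn evte
Final line count: 13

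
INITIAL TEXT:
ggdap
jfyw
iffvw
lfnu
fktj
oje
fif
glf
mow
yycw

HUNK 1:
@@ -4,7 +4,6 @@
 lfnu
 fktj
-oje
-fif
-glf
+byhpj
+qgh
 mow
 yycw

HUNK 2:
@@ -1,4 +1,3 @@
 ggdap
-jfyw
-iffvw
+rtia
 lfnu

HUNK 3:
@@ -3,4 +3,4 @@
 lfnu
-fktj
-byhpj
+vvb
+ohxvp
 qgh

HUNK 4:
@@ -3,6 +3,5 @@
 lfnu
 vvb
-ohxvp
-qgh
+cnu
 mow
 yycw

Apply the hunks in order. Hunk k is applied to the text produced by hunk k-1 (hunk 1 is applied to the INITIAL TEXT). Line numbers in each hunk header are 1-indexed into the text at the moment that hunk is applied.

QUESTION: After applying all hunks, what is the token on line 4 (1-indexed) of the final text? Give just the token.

Hunk 1: at line 4 remove [oje,fif,glf] add [byhpj,qgh] -> 9 lines: ggdap jfyw iffvw lfnu fktj byhpj qgh mow yycw
Hunk 2: at line 1 remove [jfyw,iffvw] add [rtia] -> 8 lines: ggdap rtia lfnu fktj byhpj qgh mow yycw
Hunk 3: at line 3 remove [fktj,byhpj] add [vvb,ohxvp] -> 8 lines: ggdap rtia lfnu vvb ohxvp qgh mow yycw
Hunk 4: at line 3 remove [ohxvp,qgh] add [cnu] -> 7 lines: ggdap rtia lfnu vvb cnu mow yycw
Final line 4: vvb

Answer: vvb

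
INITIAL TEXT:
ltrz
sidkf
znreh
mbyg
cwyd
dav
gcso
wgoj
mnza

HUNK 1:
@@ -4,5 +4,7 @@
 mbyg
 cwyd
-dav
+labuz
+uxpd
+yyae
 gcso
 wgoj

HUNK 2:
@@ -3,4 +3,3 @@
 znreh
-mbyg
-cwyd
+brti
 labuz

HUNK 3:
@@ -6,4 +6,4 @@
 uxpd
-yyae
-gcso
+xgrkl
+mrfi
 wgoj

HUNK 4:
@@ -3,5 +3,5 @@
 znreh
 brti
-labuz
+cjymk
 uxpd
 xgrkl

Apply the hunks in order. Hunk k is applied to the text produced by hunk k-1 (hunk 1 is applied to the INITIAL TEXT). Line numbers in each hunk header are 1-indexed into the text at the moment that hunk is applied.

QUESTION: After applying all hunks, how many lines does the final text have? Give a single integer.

Hunk 1: at line 4 remove [dav] add [labuz,uxpd,yyae] -> 11 lines: ltrz sidkf znreh mbyg cwyd labuz uxpd yyae gcso wgoj mnza
Hunk 2: at line 3 remove [mbyg,cwyd] add [brti] -> 10 lines: ltrz sidkf znreh brti labuz uxpd yyae gcso wgoj mnza
Hunk 3: at line 6 remove [yyae,gcso] add [xgrkl,mrfi] -> 10 lines: ltrz sidkf znreh brti labuz uxpd xgrkl mrfi wgoj mnza
Hunk 4: at line 3 remove [labuz] add [cjymk] -> 10 lines: ltrz sidkf znreh brti cjymk uxpd xgrkl mrfi wgoj mnza
Final line count: 10

Answer: 10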